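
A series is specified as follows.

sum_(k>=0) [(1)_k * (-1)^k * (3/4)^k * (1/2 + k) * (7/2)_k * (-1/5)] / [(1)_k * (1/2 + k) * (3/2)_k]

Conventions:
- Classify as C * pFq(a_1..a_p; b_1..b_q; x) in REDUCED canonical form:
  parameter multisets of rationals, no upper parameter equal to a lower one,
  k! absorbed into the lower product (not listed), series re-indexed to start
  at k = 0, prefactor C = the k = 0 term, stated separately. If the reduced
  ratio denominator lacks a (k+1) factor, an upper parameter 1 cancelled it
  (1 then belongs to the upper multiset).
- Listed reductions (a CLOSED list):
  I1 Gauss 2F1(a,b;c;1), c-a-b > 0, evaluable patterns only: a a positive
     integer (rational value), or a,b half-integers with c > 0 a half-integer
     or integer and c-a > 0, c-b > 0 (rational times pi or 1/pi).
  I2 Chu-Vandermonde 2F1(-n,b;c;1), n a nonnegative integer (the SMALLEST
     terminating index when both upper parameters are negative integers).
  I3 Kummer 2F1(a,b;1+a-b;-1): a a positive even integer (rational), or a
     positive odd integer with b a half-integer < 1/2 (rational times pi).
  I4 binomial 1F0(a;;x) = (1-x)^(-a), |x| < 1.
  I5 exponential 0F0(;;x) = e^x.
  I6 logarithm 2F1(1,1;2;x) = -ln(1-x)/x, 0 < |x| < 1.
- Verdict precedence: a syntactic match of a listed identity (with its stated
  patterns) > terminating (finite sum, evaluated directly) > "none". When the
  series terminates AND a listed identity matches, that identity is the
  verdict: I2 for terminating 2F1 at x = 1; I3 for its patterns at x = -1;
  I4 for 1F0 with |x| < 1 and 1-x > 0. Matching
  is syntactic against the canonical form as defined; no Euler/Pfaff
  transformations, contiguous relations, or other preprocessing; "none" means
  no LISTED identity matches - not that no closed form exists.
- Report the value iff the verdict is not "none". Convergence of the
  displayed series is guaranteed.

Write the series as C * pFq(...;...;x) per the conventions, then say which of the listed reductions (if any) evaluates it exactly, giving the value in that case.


Classification (C = -1/5): 2F1 with upper {1, 7/2}, lower {3/2}, argument x = -3/4. Verdict: none here - no I1-I6 shape fits x = -3/4 with lower {3/2}.

Structural cue: t_0 = -1/5 here, and the (-1)^k factor (prefactor -1/5) folds into the argument's sign.
Consecutive-term ratio: r(k) = (-3/4) * (k+1) (k+7/2) / [(k+3/2) (k+1)] - rational; roots negated = parameters, x = (-3/4), C = -1/5.


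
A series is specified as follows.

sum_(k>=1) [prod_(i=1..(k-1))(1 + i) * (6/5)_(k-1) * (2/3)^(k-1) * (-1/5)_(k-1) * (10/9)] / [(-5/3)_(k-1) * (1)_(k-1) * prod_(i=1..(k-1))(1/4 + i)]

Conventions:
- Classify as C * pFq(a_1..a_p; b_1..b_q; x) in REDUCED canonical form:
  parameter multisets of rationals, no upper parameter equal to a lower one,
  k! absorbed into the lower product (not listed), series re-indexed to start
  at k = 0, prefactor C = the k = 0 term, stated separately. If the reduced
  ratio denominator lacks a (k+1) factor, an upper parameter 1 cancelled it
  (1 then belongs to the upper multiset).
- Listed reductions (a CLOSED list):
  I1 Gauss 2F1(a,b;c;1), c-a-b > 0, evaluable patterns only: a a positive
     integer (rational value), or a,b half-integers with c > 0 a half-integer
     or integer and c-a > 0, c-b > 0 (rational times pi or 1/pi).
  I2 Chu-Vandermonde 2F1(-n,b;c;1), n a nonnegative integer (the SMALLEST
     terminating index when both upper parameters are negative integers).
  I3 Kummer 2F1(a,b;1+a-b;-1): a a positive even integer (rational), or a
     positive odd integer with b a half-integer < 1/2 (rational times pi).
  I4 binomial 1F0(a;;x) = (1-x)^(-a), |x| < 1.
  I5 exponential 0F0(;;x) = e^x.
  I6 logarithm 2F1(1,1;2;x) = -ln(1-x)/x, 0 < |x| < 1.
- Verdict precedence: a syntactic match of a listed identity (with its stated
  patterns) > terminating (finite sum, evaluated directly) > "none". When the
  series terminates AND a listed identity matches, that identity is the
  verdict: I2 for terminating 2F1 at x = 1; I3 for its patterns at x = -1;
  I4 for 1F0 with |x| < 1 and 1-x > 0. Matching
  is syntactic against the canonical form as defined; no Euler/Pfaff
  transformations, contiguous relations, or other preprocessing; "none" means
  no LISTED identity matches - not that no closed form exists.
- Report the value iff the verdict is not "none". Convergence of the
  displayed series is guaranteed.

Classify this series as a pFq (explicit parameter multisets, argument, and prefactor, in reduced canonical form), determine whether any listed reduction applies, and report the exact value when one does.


Classification (C = 10/9): 3F2 with upper {-1/5, 6/5, 2}, lower {-5/3, 5/4}, argument x = 2/3. Verdict: none - this 3F2 at x = 2/3 matches no listed pattern, and upper {-1/5, 6/5, 2} holds no stopper.

Key observation: x = (2/3) and (1)_k (prefactor 10/9) is k! itself.
Adjacent-term ratio: r(k) = (2/3) * (k-1/5) (k+6/5) (k+2) / [(k-5/3) (k+5/4) (k+1)] - rational in k. x = (2/3); t_0 = 10/9; negate the roots.


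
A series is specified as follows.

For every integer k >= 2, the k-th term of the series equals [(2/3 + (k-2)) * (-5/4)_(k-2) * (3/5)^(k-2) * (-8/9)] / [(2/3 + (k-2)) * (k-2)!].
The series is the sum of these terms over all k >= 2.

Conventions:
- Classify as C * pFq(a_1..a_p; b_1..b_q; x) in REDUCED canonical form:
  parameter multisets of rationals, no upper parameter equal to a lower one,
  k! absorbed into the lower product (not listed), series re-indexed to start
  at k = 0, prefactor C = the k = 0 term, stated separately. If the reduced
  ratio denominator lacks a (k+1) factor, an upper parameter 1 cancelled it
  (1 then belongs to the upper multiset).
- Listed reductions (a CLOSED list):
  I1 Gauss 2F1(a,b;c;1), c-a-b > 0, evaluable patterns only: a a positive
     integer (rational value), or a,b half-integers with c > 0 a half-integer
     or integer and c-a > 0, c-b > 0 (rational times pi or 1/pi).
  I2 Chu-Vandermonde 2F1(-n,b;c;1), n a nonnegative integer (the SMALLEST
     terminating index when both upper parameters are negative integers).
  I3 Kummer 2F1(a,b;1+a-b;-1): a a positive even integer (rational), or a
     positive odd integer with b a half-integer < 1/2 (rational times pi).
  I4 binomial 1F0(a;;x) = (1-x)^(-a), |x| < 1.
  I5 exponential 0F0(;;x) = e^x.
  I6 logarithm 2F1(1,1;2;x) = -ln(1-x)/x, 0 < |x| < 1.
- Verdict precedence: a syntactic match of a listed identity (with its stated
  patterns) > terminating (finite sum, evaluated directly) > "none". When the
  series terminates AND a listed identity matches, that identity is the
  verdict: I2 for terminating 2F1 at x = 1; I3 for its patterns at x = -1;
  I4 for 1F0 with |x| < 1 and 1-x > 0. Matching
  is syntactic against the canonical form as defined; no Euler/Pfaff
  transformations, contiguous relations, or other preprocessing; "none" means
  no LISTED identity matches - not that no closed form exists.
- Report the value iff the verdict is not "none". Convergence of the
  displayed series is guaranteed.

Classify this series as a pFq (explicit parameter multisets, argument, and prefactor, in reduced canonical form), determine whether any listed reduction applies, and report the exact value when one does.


Canonical form: C = -8/9 times 1F0 with upper {-5/4}, lower {-}, x = 3/5. Verdict at x = 3/5: binomial (I4) matches (the 1F0 binomial series: exponent 5/4, x = 3/5). Hence: (-8/9) * (2/5)^(5/4).

Key observation: t_0 = -8/9 here, and the factor k + 2/3 cancels (top and bottom), leaving C = -8/9, x = 3/5.
Adjacent-term ratio: r(k) = (3/5) * (k-5/4) / [(k+1)] - rational in k. x = (3/5); t_0 = -8/9; negate the roots.


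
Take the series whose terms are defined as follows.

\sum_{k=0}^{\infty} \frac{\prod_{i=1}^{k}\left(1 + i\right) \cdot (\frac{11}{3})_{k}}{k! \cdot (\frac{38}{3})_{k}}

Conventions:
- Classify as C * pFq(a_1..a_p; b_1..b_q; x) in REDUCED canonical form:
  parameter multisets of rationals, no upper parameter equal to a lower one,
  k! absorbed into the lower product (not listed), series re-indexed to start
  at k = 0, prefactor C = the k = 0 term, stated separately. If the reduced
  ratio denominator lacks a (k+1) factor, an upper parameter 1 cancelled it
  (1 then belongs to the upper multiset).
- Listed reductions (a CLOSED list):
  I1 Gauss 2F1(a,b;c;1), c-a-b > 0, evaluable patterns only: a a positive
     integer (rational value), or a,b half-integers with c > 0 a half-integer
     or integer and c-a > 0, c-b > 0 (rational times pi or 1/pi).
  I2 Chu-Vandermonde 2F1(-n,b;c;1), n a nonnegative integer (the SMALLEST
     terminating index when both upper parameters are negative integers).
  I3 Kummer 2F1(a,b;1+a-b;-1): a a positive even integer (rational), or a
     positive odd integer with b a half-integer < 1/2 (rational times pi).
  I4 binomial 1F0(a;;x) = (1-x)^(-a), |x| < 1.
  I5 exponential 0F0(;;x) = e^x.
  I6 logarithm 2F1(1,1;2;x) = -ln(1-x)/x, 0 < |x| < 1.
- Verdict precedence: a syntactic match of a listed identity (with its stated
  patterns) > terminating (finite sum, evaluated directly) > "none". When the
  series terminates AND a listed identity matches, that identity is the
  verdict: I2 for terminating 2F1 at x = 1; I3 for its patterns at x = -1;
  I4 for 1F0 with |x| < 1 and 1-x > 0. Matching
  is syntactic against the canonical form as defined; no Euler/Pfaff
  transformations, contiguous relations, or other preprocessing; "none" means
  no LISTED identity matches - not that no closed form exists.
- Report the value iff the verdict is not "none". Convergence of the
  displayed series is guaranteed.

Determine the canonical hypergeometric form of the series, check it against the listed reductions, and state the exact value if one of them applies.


The series (x = 1) is 2F1: upper {2, \frac{11}{3}}, lower {\frac{38}{3}}, prefactor 1. Verdict: Gauss's theorem (I1) applies (x = 1: the Gamma ratio telescopes since c-a-b = 7 > 0 and a = 2 in Z>0). Sum: \frac{20}{9}.

Structural cue: t_0 being 1, the running product (C = 1) telescopes to a rising factorial.
Adjacent-term ratio: r(k) = 1 * (k+2) (k+\frac{11}{3}) / [(k+\frac{38}{3}) (k+1)] - rational; roots negated = parameters, x = 1, C = 1.


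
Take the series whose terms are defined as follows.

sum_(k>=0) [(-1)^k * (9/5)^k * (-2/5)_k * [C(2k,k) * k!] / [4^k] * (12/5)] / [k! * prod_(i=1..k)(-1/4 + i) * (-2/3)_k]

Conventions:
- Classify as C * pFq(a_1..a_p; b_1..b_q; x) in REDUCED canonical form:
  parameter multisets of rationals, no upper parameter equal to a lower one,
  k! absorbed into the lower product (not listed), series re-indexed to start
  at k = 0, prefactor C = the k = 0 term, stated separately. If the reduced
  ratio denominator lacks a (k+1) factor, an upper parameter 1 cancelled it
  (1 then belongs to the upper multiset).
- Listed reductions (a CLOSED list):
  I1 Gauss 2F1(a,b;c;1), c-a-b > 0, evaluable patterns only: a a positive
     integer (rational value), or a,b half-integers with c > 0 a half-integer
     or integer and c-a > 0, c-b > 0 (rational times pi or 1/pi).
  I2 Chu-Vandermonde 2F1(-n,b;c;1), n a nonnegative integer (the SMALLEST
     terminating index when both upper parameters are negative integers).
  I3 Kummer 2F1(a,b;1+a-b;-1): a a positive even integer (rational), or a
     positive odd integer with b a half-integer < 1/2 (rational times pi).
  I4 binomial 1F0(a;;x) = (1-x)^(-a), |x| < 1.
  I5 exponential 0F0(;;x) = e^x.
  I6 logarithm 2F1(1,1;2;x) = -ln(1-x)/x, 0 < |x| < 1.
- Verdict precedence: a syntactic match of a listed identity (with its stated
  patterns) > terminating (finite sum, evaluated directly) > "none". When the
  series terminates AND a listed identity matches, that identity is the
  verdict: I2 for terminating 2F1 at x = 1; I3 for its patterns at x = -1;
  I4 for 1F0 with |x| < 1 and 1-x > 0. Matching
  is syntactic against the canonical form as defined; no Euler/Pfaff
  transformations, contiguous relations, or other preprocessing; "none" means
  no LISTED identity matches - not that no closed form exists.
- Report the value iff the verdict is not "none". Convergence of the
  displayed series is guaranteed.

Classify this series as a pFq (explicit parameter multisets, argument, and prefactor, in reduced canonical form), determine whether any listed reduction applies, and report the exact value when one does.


This is 12/5 * 2F2(-2/5, 1/2; -2/3, 3/4; -9/5) in reduced canonical form. Verdict: none. A 2F2 with upper {-2/5, 1/2} fits none of I1-I6 at x = -9/5; the sum runs forever.

First insight: x = (-9/5) and the (-1)^k factor (prefactor 12/5) folds into the argument's sign.
Adjacent-term ratio: r(k) = (-9/5) * (k-2/5) (k+1/2) / [(k-2/3) (k+3/4) (k+1)] ; factor over Q: parameters, x = (-9/5), and C = 12/5.


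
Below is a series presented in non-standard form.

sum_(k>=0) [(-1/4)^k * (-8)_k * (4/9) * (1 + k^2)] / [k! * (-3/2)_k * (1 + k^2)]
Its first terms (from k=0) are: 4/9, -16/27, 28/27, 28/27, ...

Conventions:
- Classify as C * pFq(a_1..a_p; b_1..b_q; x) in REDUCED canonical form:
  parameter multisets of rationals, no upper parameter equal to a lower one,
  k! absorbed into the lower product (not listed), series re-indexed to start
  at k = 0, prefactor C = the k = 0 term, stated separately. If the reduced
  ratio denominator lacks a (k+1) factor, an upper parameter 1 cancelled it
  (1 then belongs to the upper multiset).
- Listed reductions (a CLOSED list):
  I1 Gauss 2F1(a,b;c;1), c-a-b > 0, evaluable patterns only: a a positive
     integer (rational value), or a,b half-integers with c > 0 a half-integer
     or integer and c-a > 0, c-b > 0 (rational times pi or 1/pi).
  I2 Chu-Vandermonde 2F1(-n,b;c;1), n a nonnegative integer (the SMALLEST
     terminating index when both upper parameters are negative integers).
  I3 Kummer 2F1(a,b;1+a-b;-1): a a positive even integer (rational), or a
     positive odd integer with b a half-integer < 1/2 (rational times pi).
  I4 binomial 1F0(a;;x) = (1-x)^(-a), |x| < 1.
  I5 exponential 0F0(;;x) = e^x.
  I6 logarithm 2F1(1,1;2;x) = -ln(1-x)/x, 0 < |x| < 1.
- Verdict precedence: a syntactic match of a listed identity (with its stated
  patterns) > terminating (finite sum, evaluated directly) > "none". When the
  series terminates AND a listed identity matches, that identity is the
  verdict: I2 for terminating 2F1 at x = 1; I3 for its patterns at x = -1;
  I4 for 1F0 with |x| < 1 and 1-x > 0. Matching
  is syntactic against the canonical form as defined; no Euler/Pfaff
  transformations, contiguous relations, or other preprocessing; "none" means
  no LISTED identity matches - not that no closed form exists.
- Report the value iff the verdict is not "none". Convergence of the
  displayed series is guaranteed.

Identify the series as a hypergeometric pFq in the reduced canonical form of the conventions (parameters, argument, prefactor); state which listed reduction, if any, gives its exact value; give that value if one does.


Classification (C = 4/9): 1F1 with upper {-8}, lower {-3/2}, argument x = -1/4. Verdict: terminating. With -8 upstairs the series is a 9-term polynomial sum; evaluated term by term. Sum: 12932363/5987520.

Key step: t_0 being 4/9, the factor k^2 + 1 cancels (top and bottom), leaving C = 4/9.
Consecutive-term ratio: r(k) = (-1/4) * (k-8) / [(k-3/2) (k+1)] - rational in k. x = (-1/4); t_0 = 4/9; negate the roots.


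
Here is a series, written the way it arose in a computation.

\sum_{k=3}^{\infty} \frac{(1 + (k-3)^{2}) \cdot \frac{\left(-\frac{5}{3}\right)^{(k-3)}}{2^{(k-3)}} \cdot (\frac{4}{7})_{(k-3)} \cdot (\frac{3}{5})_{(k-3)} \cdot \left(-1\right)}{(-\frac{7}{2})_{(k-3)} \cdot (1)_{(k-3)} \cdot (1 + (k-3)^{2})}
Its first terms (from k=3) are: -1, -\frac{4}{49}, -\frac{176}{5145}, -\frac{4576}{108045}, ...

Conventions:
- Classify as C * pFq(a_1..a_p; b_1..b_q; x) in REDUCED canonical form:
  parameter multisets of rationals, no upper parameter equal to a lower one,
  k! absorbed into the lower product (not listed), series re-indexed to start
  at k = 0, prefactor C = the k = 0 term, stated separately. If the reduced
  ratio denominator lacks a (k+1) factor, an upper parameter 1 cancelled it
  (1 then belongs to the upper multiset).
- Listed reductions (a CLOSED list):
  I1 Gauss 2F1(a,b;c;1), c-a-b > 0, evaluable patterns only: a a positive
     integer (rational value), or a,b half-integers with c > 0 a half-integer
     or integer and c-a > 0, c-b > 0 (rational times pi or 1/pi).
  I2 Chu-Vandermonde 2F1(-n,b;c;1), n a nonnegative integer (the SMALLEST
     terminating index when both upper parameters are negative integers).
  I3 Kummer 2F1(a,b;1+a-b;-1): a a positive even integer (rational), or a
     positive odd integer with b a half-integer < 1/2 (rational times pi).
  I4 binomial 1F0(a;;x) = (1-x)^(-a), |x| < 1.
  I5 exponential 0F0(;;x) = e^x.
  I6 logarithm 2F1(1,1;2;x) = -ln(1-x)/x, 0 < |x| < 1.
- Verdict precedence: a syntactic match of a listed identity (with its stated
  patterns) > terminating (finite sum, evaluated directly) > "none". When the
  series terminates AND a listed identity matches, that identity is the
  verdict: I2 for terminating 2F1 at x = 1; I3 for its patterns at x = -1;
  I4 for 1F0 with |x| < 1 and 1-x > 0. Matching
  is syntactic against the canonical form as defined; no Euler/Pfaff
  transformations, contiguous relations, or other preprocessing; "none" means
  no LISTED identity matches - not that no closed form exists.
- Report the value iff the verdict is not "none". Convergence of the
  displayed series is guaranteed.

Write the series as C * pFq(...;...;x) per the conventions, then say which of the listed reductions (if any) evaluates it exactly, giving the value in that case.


Reduced: x = -\frac{5}{6}, 2F1, upper = {\frac{4}{7}, \frac{3}{5}}, lower = {-\frac{7}{2}}, C = -1. Verdict: none (x = -\frac{5}{6}): each listed identity misses the multisets {\frac{4}{7}, \frac{3}{5}} ; {-\frac{7}{2}}.

Key step: t_0 = -1 here, and (1)_k (C = -1) is k! itself.
Consecutive-term ratio: r(k) = -\frac{5}{6} * (k+\frac{4}{7}) (k+\frac{3}{5}) / [(k-\frac{7}{2}) (k+1)] - rational in k. x = -\frac{5}{6}; t_0 = -1; negate the roots.


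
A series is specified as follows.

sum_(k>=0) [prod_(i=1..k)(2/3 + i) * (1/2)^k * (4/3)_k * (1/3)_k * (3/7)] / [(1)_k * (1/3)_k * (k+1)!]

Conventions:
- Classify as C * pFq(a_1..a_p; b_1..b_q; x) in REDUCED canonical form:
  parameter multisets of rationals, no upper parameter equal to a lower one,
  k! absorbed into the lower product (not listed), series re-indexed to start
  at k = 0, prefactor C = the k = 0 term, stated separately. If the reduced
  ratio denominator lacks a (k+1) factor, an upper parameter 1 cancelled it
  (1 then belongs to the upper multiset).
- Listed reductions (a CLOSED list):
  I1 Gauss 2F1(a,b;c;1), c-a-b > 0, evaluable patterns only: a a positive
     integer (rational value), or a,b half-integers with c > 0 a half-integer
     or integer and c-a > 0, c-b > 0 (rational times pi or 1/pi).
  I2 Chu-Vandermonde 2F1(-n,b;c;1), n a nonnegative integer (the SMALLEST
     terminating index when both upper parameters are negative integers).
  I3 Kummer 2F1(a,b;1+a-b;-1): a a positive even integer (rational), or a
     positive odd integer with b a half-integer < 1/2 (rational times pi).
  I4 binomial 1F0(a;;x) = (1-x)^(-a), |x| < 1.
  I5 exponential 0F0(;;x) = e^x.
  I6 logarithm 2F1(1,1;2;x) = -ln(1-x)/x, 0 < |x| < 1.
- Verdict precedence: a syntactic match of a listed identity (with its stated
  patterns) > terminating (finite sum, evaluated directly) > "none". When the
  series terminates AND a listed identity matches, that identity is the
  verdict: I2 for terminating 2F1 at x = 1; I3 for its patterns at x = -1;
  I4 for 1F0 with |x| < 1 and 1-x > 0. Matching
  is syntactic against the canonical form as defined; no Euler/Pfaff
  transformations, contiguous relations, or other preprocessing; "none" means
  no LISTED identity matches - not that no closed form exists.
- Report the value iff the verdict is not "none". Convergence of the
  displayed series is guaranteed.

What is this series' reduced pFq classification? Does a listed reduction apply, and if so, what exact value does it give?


The series (x = 1/2) is 2F1: upper {4/3, 5/3}, lower {2}, prefactor 3/7. Verdict: none - this 2F1 at x = 1/2 matches no listed pattern, and upper {4/3, 5/3} holds no stopper.

Key observation: with t_0 = 3/7, the denominator's factorial ratio (C = 3/7) is a lower Pochhammer.
Step ratio: r(k) = (1/2) * (k+4/3) (k+5/3) / [(k+2) (k+1)] - rational; roots negated = parameters, x = (1/2), C = 3/7.


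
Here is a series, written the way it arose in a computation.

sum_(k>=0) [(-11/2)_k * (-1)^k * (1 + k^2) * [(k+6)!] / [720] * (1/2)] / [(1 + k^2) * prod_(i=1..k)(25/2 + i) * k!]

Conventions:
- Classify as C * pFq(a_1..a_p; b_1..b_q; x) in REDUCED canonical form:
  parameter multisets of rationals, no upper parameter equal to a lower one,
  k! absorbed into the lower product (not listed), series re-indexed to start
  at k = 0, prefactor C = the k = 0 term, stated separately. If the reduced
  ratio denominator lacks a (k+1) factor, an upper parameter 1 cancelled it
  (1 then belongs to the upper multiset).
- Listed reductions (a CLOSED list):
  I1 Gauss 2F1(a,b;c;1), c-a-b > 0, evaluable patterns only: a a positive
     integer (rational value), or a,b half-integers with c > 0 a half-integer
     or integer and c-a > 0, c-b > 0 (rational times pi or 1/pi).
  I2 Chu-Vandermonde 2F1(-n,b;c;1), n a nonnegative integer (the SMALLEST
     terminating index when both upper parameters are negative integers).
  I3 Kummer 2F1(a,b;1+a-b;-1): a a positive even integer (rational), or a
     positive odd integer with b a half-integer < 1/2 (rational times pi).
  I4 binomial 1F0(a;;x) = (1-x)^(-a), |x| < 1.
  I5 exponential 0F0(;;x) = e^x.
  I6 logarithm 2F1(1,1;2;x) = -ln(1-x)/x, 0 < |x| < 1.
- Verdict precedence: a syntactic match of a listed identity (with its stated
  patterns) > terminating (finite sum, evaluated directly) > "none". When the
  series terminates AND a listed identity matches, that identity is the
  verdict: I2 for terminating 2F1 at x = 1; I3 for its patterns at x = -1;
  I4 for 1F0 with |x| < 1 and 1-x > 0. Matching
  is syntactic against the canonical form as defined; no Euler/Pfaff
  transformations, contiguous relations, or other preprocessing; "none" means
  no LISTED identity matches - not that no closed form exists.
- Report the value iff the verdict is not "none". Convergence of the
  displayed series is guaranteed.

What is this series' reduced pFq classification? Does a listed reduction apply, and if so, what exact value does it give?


Canonical form: C = 1/2 times 2F1 with upper {-11/2, 7}, lower {27/2}, x = -1. Verdict: the Kummer evaluation I3 applies (x = -1; c = 27/2 equals 1+a-b for upper {-11/2, 7}: listed pattern). Hence: (929553625/536870912) * pi.

The tell: with t_0 = 1/2, the factor k^2 + 1 cancels (top and bottom), leaving C = 1/2, x = -1.
Adjacent-term ratio: r(k) = (-1) * (k-11/2) (k+7) / [(k+27/2) (k+1)] - rational in k. x = (-1); t_0 = 1/2; negate the roots.


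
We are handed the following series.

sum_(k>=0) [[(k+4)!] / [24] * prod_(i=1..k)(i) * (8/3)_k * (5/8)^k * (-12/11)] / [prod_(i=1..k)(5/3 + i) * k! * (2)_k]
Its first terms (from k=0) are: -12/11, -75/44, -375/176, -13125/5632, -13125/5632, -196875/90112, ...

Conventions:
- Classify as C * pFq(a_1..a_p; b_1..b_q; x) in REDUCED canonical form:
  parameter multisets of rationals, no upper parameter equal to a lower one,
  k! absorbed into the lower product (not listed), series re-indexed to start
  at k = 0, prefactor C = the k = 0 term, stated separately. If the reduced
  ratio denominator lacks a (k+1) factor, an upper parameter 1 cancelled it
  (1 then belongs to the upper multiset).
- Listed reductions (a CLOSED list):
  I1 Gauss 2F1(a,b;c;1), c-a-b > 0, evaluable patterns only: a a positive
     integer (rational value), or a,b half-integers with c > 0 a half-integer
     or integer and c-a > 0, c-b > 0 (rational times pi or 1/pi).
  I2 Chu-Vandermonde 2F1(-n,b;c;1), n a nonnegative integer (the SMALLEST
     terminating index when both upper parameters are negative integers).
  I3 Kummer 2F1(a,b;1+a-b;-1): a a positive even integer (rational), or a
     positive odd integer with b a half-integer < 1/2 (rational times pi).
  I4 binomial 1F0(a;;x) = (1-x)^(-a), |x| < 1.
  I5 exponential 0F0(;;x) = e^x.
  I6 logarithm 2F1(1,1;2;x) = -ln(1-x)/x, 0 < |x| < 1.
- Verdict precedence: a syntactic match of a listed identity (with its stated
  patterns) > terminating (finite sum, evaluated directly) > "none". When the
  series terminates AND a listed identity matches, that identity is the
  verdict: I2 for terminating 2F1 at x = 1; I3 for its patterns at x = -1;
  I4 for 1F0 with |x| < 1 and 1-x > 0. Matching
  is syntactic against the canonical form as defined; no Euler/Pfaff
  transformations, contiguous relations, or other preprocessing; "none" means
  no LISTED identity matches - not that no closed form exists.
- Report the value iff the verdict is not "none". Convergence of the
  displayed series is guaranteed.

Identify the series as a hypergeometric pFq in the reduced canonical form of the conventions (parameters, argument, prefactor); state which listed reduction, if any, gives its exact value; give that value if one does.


Classification (C = -12/11): 2F1 with upper {1, 5}, lower {2}, argument x = 5/8. Verdict: no listed reduction: x = 5/8 and upper {1, 5} fail every I1-I6 pattern.

Key observation: t_0 = -12/11 here, and the parameter 8/3 appears in both the upper and lower lists and cancels.
Consecutive-term ratio: r(k) = (5/8) * (k+1) (k+5) / [(k+2) (k+1)] - rational; roots negated = parameters, x = (5/8), C = -12/11.


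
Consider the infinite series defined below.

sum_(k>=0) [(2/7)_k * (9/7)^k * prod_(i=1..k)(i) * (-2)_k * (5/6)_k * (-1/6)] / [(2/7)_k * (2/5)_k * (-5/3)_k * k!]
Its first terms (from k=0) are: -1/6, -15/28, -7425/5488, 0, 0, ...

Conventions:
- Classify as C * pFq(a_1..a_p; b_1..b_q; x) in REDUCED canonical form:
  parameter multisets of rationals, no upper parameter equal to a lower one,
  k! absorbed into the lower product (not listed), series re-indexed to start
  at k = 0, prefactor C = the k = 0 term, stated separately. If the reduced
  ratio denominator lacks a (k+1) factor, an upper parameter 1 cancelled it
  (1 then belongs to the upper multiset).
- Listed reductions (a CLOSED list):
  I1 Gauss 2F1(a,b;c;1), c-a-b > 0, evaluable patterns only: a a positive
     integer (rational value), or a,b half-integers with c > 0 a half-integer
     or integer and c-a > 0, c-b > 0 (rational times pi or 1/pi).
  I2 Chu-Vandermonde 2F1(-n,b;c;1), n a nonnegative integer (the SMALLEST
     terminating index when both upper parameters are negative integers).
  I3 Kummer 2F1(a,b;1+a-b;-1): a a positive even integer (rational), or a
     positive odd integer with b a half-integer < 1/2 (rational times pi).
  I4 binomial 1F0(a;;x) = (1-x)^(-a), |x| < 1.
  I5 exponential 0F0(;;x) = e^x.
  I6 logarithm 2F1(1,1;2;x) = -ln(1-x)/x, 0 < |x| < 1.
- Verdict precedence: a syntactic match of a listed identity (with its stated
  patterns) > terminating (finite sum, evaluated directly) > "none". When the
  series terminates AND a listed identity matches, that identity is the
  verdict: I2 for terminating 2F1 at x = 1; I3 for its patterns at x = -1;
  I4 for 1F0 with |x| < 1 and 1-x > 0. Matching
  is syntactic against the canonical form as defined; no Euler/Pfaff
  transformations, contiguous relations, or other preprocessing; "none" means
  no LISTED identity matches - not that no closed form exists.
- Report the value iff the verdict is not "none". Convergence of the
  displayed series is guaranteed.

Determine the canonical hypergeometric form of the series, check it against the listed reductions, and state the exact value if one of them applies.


Reduced: x = 9/7, 3F2, upper = {-2, 5/6, 1}, lower = {-5/3, 2/5}, C = -1/6. Verdict: terminating at k = 2: the factor (-2)_k kills every later term; summing the 3 survivors is exact. Value: -33839/16464.

First insight: with t_0 = -1/6, the parameter 2/7 appears in both the upper and lower lists and cancels.
Term ratio: r(k) = (9/7) * (k-2) (k+5/6) (k+1) / [(k-5/3) (k+2/5) (k+1)] - rational in k. x = (9/7); t_0 = -1/6; negate the roots.


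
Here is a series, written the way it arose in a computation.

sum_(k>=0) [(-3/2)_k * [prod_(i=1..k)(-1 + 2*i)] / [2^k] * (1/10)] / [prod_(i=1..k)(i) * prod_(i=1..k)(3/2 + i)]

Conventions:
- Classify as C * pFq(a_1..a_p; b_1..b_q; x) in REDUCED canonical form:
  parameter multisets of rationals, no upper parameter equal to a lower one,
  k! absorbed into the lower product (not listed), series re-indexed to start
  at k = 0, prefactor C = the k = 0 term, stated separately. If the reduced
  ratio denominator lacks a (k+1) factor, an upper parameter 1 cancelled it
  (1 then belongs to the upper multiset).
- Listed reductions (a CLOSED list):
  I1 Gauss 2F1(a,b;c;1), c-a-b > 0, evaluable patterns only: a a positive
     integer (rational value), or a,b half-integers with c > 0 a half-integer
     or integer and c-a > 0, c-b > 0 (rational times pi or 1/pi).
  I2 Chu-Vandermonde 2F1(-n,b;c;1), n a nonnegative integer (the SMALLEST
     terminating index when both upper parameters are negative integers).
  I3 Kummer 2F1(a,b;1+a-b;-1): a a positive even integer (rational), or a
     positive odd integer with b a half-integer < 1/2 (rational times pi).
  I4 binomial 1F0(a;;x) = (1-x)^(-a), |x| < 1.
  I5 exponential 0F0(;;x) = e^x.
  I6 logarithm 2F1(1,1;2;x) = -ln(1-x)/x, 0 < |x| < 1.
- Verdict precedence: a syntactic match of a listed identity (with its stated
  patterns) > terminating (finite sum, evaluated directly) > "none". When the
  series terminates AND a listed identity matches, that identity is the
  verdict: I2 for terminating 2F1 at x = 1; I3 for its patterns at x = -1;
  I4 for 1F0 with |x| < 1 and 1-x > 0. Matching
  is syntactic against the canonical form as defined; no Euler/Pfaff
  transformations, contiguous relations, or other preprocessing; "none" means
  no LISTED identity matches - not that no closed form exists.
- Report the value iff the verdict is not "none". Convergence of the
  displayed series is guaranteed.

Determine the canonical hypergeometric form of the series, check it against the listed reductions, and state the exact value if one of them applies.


The series (x = 1) is 2F1: upper {-3/2, 1/2}, lower {5/2}, prefactor 1/10. Verdict: the half-integer Gauss pattern (I1) matches (x = 1; upper {-3/2, 1/2} half-integers, c = 5/2 in the evaluable pattern). Its exact value is (3/128) * pi.

Key observation: with t_0 = 1/10, the odd product 1*3*...*(2k-1) (C = 1/10) is 2^k (1/2)_k.
Step ratio: r(k) = 1 * (k-3/2) (k+1/2) / [(k+5/2) (k+1)] ; factor over Q: parameters, x = 1, and C = 1/10.


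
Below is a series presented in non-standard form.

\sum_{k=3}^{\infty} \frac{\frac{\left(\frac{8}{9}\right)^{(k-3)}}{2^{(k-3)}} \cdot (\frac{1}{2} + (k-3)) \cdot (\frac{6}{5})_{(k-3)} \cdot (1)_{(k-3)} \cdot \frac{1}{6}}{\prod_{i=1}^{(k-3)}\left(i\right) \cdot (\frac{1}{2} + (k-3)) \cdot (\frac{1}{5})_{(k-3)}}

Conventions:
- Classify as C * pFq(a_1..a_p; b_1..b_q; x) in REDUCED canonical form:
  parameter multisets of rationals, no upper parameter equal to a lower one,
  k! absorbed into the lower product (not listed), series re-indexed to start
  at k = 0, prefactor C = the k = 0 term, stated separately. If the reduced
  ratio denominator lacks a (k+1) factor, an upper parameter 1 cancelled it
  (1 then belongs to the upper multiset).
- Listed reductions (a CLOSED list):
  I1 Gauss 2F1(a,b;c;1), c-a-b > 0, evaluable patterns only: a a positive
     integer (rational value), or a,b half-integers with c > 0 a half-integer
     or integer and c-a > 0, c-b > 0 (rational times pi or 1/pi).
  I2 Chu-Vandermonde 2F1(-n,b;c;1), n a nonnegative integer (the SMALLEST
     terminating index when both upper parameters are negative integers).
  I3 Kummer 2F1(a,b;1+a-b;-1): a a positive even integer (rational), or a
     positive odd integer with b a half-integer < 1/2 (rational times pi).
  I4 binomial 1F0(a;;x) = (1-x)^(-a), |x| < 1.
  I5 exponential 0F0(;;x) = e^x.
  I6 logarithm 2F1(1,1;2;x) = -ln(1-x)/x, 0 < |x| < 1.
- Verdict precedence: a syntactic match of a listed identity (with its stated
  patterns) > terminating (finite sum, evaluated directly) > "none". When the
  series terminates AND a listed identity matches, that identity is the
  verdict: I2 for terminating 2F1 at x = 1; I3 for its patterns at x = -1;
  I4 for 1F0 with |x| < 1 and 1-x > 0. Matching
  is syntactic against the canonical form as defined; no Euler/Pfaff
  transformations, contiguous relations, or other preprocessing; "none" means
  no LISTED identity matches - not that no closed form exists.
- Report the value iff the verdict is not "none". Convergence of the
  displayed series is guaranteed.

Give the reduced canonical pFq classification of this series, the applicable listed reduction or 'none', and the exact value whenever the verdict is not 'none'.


Prefactor \frac{1}{6}, argument \frac{4}{9}: 2F1 with upper {1, \frac{6}{5}} over lower {\frac{1}{5}}. Verdict: none here - no I1-I6 shape fits x = \frac{4}{9} with lower {\frac{1}{5}}.

Key step: t_0 = \frac{1}{6} here, and k + 1/2 divides numerator and denominator alike; prefactor 1/6 after cancelling.
Ratio: r(k) = \frac{4}{9} * (k+1) (k+\frac{6}{5}) / [(k+\frac{1}{5}) (k+1)] - rational in k, leading ratio \frac{4}{9}; with t_0 = \frac{1}{6}, classification follows.


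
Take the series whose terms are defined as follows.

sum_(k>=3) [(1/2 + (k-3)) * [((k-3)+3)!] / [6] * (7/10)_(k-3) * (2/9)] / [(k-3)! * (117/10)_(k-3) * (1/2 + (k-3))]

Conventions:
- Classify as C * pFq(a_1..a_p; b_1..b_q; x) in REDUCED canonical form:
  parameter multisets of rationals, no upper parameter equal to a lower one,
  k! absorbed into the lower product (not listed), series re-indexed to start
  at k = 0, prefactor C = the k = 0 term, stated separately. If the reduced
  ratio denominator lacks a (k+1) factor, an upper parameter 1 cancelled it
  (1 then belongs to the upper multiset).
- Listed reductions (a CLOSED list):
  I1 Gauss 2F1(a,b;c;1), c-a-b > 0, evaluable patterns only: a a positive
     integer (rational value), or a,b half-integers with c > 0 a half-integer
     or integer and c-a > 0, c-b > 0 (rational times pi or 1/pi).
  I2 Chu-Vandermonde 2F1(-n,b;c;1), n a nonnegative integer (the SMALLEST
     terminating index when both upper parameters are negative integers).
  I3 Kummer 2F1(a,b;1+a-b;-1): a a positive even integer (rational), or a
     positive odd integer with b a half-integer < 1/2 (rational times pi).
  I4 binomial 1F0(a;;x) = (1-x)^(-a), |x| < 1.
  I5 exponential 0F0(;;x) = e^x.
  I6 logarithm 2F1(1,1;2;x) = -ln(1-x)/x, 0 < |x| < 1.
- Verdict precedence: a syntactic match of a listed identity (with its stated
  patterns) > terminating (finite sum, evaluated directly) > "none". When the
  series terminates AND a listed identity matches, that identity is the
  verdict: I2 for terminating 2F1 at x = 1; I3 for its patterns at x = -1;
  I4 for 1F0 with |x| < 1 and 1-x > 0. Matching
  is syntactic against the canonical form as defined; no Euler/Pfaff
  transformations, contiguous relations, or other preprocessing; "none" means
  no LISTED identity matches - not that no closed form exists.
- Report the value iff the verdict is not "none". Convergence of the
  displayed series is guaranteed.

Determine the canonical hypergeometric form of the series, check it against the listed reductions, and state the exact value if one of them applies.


Prefactor 2/9, argument 1: 2F1 with upper {7/10, 4} over lower {117/10}. Verdict: this is Gauss's theorem (I1) (x = 1: the Gamma ratio telescopes since c-a-b = 7 > 0 and a = 4 in Z>0). Value: 3310901/10800000.

First insight: t_0 = 2/9 here, and the factorial ratio (C = 2/9) (k+a-1)!/(a-1)! is a rising factorial (a)_k.
Consecutive-term ratio: r(k) = 1 * (k+7/10) (k+4) / [(k+117/10) (k+1)] - rational in k, leading ratio 1; with t_0 = 2/9, classification follows.


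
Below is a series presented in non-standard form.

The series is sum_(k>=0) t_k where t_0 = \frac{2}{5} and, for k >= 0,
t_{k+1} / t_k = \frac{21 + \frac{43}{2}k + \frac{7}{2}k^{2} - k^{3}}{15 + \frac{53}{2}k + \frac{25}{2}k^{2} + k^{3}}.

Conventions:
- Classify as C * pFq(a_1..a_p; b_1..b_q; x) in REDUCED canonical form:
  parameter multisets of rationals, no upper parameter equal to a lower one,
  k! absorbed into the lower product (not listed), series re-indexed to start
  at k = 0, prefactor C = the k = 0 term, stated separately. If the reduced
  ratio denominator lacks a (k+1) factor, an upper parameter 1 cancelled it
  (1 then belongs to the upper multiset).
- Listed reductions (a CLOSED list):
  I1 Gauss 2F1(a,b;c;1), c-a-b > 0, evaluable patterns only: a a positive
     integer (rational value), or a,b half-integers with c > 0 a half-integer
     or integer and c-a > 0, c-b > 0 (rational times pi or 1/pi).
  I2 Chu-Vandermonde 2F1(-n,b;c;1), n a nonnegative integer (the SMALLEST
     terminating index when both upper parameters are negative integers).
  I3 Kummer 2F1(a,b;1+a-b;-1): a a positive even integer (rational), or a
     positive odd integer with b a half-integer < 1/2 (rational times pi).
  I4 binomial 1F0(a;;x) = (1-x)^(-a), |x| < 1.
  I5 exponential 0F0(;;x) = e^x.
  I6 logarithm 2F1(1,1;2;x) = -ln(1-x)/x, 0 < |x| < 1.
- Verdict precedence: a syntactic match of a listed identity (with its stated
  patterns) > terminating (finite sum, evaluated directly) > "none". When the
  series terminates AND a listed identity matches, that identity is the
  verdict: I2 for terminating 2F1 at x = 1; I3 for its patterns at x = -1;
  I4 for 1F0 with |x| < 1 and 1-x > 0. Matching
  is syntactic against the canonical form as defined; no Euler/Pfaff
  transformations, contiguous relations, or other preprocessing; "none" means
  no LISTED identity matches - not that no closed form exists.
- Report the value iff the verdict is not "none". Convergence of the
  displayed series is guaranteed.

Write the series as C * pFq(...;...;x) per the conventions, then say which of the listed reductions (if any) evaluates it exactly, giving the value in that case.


At argument -1: a 2F1 with upper {-7, 2}, lower {10}, scaled by C = \frac{2}{5}. Verdict: Kummer's theorem (I3) applies (x = -1; c = 10 equals 1+a-b for upper {-7, 2}: listed pattern). Hence: \frac{9}{5}.

The tell: t_0 being \frac{2}{5}, the ratio is unreduced: k + 3/2 divides both sides (C = 2/5, x = -1).
Step ratio: r(k) = -1 * (k-7) (k+2) / [(k+10) (k+1)] - rational in k, leading ratio -1; with t_0 = \frac{2}{5}, classification follows.


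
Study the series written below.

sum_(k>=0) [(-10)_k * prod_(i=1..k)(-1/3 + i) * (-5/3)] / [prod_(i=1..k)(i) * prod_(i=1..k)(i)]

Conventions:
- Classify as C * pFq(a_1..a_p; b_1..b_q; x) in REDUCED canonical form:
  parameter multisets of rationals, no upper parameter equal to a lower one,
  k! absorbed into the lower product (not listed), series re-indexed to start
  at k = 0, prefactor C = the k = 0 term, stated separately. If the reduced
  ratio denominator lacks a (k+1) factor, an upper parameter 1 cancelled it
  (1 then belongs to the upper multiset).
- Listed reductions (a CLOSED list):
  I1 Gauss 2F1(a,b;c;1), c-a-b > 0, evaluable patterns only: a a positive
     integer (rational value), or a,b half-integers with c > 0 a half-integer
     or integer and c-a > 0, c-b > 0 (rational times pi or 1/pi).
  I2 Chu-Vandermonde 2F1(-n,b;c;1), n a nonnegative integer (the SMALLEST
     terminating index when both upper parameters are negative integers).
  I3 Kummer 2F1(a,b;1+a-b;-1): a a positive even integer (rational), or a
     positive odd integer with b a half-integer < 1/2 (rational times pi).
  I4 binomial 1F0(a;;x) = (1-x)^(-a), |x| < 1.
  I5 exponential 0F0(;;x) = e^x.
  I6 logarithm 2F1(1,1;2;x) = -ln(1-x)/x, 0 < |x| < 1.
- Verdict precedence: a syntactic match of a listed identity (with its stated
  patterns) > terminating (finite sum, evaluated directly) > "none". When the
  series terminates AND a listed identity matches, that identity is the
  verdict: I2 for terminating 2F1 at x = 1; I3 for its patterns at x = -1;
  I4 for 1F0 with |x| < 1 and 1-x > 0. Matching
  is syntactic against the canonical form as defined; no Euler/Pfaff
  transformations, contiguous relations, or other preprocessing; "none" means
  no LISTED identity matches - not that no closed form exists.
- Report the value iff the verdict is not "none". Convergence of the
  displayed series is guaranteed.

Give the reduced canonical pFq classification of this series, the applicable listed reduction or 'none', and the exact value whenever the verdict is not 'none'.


The tell: t_0 = -5/3 here, and the product of the first k integers (C = -5/3) is k!.
Consecutive-term ratio: r(k) = 1 * (k-10) (k+2/3) / [(k+1) (k+1)] - rational in k, leading ratio 1; with t_0 = -5/3, classification follows.

Canonical form: C = -5/3 times 2F1 with upper {-10, 2/3}, lower {1}, x = 1. Verdict at x = 1: Chu-Vandermonde (I2) matches (terminating 2F1 at x = 1 with n = 10, b = 2/3, c = 1). Value: -1901900/14348907.
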